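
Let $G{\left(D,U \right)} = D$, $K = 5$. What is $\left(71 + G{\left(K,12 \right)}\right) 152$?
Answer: $11552$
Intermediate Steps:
$\left(71 + G{\left(K,12 \right)}\right) 152 = \left(71 + 5\right) 152 = 76 \cdot 152 = 11552$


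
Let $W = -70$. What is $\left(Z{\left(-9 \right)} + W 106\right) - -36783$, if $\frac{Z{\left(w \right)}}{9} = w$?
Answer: $29282$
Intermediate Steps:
$Z{\left(w \right)} = 9 w$
$\left(Z{\left(-9 \right)} + W 106\right) - -36783 = \left(9 \left(-9\right) - 7420\right) - -36783 = \left(-81 - 7420\right) + 36783 = -7501 + 36783 = 29282$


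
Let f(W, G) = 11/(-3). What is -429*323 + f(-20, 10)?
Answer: -415712/3 ≈ -1.3857e+5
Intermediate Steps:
f(W, G) = -11/3 (f(W, G) = 11*(-1/3) = -11/3)
-429*323 + f(-20, 10) = -429*323 - 11/3 = -138567 - 11/3 = -415712/3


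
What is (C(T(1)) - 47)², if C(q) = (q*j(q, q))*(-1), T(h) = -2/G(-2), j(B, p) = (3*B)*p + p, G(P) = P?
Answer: 2601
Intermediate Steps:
j(B, p) = p + 3*B*p (j(B, p) = 3*B*p + p = p + 3*B*p)
T(h) = 1 (T(h) = -2/(-2) = -2*(-½) = 1)
C(q) = -q²*(1 + 3*q) (C(q) = (q*(q*(1 + 3*q)))*(-1) = (q²*(1 + 3*q))*(-1) = -q²*(1 + 3*q))
(C(T(1)) - 47)² = (1²*(-1 - 3*1) - 47)² = (1*(-1 - 3) - 47)² = (1*(-4) - 47)² = (-4 - 47)² = (-51)² = 2601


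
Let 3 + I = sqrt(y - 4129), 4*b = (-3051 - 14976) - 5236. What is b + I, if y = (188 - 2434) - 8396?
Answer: -23275/4 + I*sqrt(14771) ≈ -5818.8 + 121.54*I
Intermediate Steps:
y = -10642 (y = -2246 - 8396 = -10642)
b = -23263/4 (b = ((-3051 - 14976) - 5236)/4 = (-18027 - 5236)/4 = (1/4)*(-23263) = -23263/4 ≈ -5815.8)
I = -3 + I*sqrt(14771) (I = -3 + sqrt(-10642 - 4129) = -3 + sqrt(-14771) = -3 + I*sqrt(14771) ≈ -3.0 + 121.54*I)
b + I = -23263/4 + (-3 + I*sqrt(14771)) = -23275/4 + I*sqrt(14771)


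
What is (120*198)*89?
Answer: 2114640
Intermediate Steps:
(120*198)*89 = 23760*89 = 2114640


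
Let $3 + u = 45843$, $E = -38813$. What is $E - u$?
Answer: $-84653$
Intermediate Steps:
$u = 45840$ ($u = -3 + 45843 = 45840$)
$E - u = -38813 - 45840 = -84653$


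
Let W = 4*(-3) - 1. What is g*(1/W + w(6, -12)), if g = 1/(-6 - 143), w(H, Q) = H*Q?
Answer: 937/1937 ≈ 0.48374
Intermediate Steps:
W = -13 (W = -12 - 1 = -13)
g = -1/149 (g = 1/(-149) = -1/149 ≈ -0.0067114)
g*(1/W + w(6, -12)) = -(1/(-13) + 6*(-12))/149 = -(-1/13 - 72)/149 = -1/149*(-937/13) = 937/1937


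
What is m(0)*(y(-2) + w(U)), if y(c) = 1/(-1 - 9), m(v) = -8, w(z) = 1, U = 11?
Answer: -36/5 ≈ -7.2000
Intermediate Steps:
y(c) = -1/10 (y(c) = 1/(-10) = -1/10)
m(0)*(y(-2) + w(U)) = -8*(-1/10 + 1) = -8*9/10 = -36/5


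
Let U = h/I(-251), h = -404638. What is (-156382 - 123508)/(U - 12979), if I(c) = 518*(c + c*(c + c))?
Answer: 911587987401/42271985963 ≈ 21.565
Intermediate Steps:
I(c) = 518*c + 1036*c**2 (I(c) = 518*(c + c*(2*c)) = 518*(c + 2*c**2) = 518*c + 1036*c**2)
U = -202319/32569509 (U = -404638*(-1/(130018*(1 + 2*(-251)))) = -404638*(-1/(130018*(1 - 502))) = -404638/(518*(-251)*(-501)) = -404638/65139018 = -404638*1/65139018 = -202319/32569509 ≈ -0.0062119)
(-156382 - 123508)/(U - 12979) = (-156382 - 123508)/(-202319/32569509 - 12979) = -279890/(-422719859630/32569509) = -279890*(-32569509/422719859630) = 911587987401/42271985963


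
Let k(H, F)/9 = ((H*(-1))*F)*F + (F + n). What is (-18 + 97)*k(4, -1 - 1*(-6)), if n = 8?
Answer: -61857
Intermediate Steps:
k(H, F) = 72 + 9*F - 9*H*F² (k(H, F) = 9*(((H*(-1))*F)*F + (F + 8)) = 9*(((-H)*F)*F + (8 + F)) = 9*((-F*H)*F + (8 + F)) = 9*(-H*F² + (8 + F)) = 9*(8 + F - H*F²) = 72 + 9*F - 9*H*F²)
(-18 + 97)*k(4, -1 - 1*(-6)) = (-18 + 97)*(72 + 9*(-1 - 1*(-6)) - 9*4*(-1 - 1*(-6))²) = 79*(72 + 9*(-1 + 6) - 9*4*(-1 + 6)²) = 79*(72 + 9*5 - 9*4*5²) = 79*(72 + 45 - 9*4*25) = 79*(72 + 45 - 900) = 79*(-783) = -61857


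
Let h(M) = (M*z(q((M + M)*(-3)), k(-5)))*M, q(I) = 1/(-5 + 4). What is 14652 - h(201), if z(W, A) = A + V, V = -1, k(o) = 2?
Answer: -25749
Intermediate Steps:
q(I) = -1 (q(I) = 1/(-1) = -1)
z(W, A) = -1 + A (z(W, A) = A - 1 = -1 + A)
h(M) = M**2 (h(M) = (M*(-1 + 2))*M = (M*1)*M = M*M = M**2)
14652 - h(201) = 14652 - 1*201**2 = 14652 - 1*40401 = 14652 - 40401 = -25749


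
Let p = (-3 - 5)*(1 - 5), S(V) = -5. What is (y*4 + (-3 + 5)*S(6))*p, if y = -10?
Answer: -1600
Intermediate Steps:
p = 32 (p = -8*(-4) = 32)
(y*4 + (-3 + 5)*S(6))*p = (-10*4 + (-3 + 5)*(-5))*32 = (-40 + 2*(-5))*32 = (-40 - 10)*32 = -50*32 = -1600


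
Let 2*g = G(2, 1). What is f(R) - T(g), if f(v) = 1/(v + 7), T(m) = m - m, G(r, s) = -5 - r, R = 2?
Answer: ⅑ ≈ 0.11111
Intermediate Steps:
g = -7/2 (g = (-5 - 1*2)/2 = (-5 - 2)/2 = (½)*(-7) = -7/2 ≈ -3.5000)
T(m) = 0
f(v) = 1/(7 + v)
f(R) - T(g) = 1/(7 + 2) - 1*0 = 1/9 + 0 = ⅑ + 0 = ⅑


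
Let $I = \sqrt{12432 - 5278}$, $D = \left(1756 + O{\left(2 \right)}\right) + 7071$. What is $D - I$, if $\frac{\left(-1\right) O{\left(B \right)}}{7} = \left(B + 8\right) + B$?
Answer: $8743 - 7 \sqrt{146} \approx 8658.4$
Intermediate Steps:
$O{\left(B \right)} = -56 - 14 B$ ($O{\left(B \right)} = - 7 \left(\left(B + 8\right) + B\right) = - 7 \left(\left(8 + B\right) + B\right) = - 7 \left(8 + 2 B\right) = -56 - 14 B$)
$D = 8743$ ($D = \left(1756 - 84\right) + 7071 = 1672 + 7071 = 8743$)
$I = 7 \sqrt{146}$ ($I = \sqrt{7154} = 7 \sqrt{146} \approx 84.581$)
$D - I = 8743 - 7 \sqrt{146}$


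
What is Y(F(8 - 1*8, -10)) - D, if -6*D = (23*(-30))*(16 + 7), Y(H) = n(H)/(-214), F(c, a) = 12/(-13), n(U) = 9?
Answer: -566039/214 ≈ -2645.0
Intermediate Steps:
F(c, a) = -12/13 (F(c, a) = 12*(-1/13) = -12/13)
Y(H) = -9/214 (Y(H) = 9/(-214) = 9*(-1/214) = -9/214)
D = 2645 (D = -23*(-30)*(16 + 7)/6 = -(-115)*23 = -1/6*(-15870) = 2645)
Y(F(8 - 1*8, -10)) - D = -9/214 - 1*2645 = -9/214 - 2645 = -566039/214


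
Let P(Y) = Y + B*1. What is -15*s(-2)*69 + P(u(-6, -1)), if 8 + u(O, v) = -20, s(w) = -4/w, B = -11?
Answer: -2109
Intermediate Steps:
u(O, v) = -28 (u(O, v) = -8 - 20 = -28)
P(Y) = -11 + Y (P(Y) = Y - 11*1 = Y - 11 = -11 + Y)
-15*s(-2)*69 + P(u(-6, -1)) = -(-60)/(-2)*69 + (-11 - 28) = -(-60)*(-1)/2*69 - 39 = -15*2*69 - 39 = -30*69 - 39 = -2070 - 39 = -2109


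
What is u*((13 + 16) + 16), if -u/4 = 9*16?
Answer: -25920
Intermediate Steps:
u = -576 (u = -36*16 = -4*144 = -576)
u*((13 + 16) + 16) = -576*((13 + 16) + 16) = -576*(29 + 16) = -576*45 = -25920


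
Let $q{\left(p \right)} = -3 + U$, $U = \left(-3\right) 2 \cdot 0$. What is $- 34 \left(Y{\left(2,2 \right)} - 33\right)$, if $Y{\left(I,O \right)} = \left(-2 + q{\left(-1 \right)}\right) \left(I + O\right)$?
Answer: $1802$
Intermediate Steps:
$U = 0$ ($U = \left(-6\right) 0 = 0$)
$q{\left(p \right)} = -3$ ($q{\left(p \right)} = -3 + 0 = -3$)
$Y{\left(I,O \right)} = - 5 I - 5 O$ ($Y{\left(I,O \right)} = \left(-2 - 3\right) \left(I + O\right) = - 5 \left(I + O\right) = - 5 I - 5 O$)
$- 34 \left(Y{\left(2,2 \right)} - 33\right) = - 34 \left(\left(\left(-5\right) 2 - 10\right) - 33\right) = - 34 \left(\left(-10 - 10\right) - 33\right) = - 34 \left(-20 - 33\right) = \left(-34\right) \left(-53\right) = 1802$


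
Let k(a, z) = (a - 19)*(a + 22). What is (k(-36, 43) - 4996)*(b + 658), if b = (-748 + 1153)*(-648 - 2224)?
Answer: 4912733452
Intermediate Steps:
k(a, z) = (-19 + a)*(22 + a)
b = -1163160 (b = 405*(-2872) = -1163160)
(k(-36, 43) - 4996)*(b + 658) = ((-418 + (-36)**2 + 3*(-36)) - 4996)*(-1163160 + 658) = ((-418 + 1296 - 108) - 4996)*(-1162502) = (770 - 4996)*(-1162502) = -4226*(-1162502) = 4912733452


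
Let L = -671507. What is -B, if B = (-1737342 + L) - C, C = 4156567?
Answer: 6565416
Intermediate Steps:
B = -6565416 (B = (-1737342 - 671507) - 1*4156567 = -2408849 - 4156567 = -6565416)
-B = -1*(-6565416) = 6565416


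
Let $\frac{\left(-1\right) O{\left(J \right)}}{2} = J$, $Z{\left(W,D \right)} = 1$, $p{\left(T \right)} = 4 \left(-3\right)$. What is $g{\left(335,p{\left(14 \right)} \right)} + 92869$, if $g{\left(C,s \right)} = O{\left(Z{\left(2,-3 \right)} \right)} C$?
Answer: $92199$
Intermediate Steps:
$p{\left(T \right)} = -12$
$O{\left(J \right)} = - 2 J$
$g{\left(C,s \right)} = - 2 C$ ($g{\left(C,s \right)} = \left(-2\right) 1 C = - 2 C$)
$g{\left(335,p{\left(14 \right)} \right)} + 92869 = \left(-2\right) 335 + 92869 = -670 + 92869 = 92199$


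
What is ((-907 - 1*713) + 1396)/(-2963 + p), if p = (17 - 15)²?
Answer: 224/2959 ≈ 0.075701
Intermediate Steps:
p = 4 (p = 2² = 4)
((-907 - 1*713) + 1396)/(-2963 + p) = ((-907 - 1*713) + 1396)/(-2963 + 4) = ((-907 - 713) + 1396)/(-2959) = (-1620 + 1396)*(-1/2959) = -224*(-1/2959) = 224/2959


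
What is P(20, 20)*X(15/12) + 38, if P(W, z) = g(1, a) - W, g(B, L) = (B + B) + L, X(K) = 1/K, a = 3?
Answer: 26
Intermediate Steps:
g(B, L) = L + 2*B (g(B, L) = 2*B + L = L + 2*B)
P(W, z) = 5 - W (P(W, z) = (3 + 2*1) - W = (3 + 2) - W = 5 - W)
P(20, 20)*X(15/12) + 38 = (5 - 1*20)/((15/12)) + 38 = (5 - 20)/((15*(1/12))) + 38 = -15/5/4 + 38 = -15*4/5 + 38 = -12 + 38 = 26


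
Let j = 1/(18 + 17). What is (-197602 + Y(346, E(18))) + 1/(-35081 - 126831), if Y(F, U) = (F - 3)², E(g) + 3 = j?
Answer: -12945350137/161912 ≈ -79953.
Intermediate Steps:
j = 1/35 ≈ 0.028571
E(g) = -104/35 (E(g) = -3 + 1/35 = -104/35)
Y(F, U) = (-3 + F)²
(-197602 + Y(346, E(18))) + 1/(-35081 - 126831) = (-197602 + (-3 + 346)²) + 1/(-35081 - 126831) = (-197602 + 343²) + 1/(-161912) = (-197602 + 117649) - 1/161912 = -79953 - 1/161912 = -12945350137/161912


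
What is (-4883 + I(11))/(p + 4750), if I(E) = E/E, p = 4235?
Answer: -4882/8985 ≈ -0.54335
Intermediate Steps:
I(E) = 1
(-4883 + I(11))/(p + 4750) = (-4883 + 1)/(4235 + 4750) = -4882/8985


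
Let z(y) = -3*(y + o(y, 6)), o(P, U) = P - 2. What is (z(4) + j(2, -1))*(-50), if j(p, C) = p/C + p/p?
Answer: 950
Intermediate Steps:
o(P, U) = -2 + P
j(p, C) = 1 + p/C (j(p, C) = p/C + 1 = 1 + p/C)
z(y) = 6 - 6*y (z(y) = -3*(y + (-2 + y)) = -3*(-2 + 2*y) = 6 - 6*y)
(z(4) + j(2, -1))*(-50) = ((6 - 6*4) + (-1 + 2)/(-1))*(-50) = ((6 - 24) - 1*1)*(-50) = (-18 - 1)*(-50) = -19*(-50) = 950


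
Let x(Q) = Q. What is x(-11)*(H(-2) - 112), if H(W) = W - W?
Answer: 1232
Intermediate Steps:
H(W) = 0
x(-11)*(H(-2) - 112) = -11*(0 - 112) = -11*(-112) = 1232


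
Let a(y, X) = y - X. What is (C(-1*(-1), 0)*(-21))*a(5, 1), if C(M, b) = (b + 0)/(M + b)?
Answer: 0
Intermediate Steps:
C(M, b) = b/(M + b)
(C(-1*(-1), 0)*(-21))*a(5, 1) = ((0/(-1*(-1) + 0))*(-21))*(5 - 1*1) = ((0/(1 + 0))*(-21))*(5 - 1) = ((0/1)*(-21))*4 = ((0*1)*(-21))*4 = (0*(-21))*4 = 0*4 = 0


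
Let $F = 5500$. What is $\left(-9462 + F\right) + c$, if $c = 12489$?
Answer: $8527$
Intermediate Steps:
$\left(-9462 + F\right) + c = \left(-9462 + 5500\right) + 12489 = -3962 + 12489 = 8527$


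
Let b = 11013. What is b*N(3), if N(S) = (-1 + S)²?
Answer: 44052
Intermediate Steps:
b*N(3) = 11013*(-1 + 3)² = 11013*2² = 11013*4 = 44052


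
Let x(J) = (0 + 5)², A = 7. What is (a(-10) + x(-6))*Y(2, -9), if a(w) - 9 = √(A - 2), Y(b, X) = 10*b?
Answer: 680 + 20*√5 ≈ 724.72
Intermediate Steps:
a(w) = 9 + √5 (a(w) = 9 + √(7 - 2) = 9 + √5)
x(J) = 25 (x(J) = 5² = 25)
(a(-10) + x(-6))*Y(2, -9) = ((9 + √5) + 25)*(10*2) = (34 + √5)*20 = 680 + 20*√5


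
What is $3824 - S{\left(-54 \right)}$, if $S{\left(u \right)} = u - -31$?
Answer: $3847$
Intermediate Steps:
$S{\left(u \right)} = 31 + u$ ($S{\left(u \right)} = u + 31 = 31 + u$)
$3824 - S{\left(-54 \right)} = 3824 - \left(31 - 54\right) = 3824 - -23 = 3824 + 23 = 3847$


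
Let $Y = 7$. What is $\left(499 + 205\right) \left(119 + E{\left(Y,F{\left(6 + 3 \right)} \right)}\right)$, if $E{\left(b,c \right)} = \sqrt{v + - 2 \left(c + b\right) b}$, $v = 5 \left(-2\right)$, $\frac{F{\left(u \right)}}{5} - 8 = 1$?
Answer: $83776 + 2112 i \sqrt{82} \approx 83776.0 + 19125.0 i$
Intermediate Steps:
$F{\left(u \right)} = 45$ ($F{\left(u \right)} = 40 + 5 \cdot 1 = 40 + 5 = 45$)
$v = -10$
$E{\left(b,c \right)} = \sqrt{-10 + b \left(- 2 b - 2 c\right)}$ ($E{\left(b,c \right)} = \sqrt{-10 + - 2 \left(c + b\right) b} = \sqrt{-10 + - 2 \left(b + c\right) b} = \sqrt{-10 + \left(- 2 b - 2 c\right) b} = \sqrt{-10 + b \left(- 2 b - 2 c\right)}$)
$\left(499 + 205\right) \left(119 + E{\left(Y,F{\left(6 + 3 \right)} \right)}\right) = \left(499 + 205\right) \left(119 + \sqrt{-10 - 2 \cdot 7^{2} - 14 \cdot 45}\right) = 704 \left(119 + \sqrt{-10 - 98 - 630}\right) = 704 \left(119 + \sqrt{-738}\right) = 704 \left(119 + 3 i \sqrt{82}\right) = 83776 + 2112 i \sqrt{82}$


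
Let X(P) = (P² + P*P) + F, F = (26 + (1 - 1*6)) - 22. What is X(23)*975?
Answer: 1030575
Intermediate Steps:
F = -1 (F = (26 + (1 - 6)) - 22 = (26 - 5) - 22 = 21 - 22 = -1)
X(P) = -1 + 2*P² (X(P) = (P² + P*P) - 1 = (P² + P²) - 1 = 2*P² - 1 = -1 + 2*P²)
X(23)*975 = (-1 + 2*23²)*975 = (-1 + 2*529)*975 = (-1 + 1058)*975 = 1057*975 = 1030575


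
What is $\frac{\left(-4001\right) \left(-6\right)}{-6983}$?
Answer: $- \frac{24006}{6983} \approx -3.4378$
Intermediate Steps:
$\frac{\left(-4001\right) \left(-6\right)}{-6983} = 24006 \left(- \frac{1}{6983}\right) = - \frac{24006}{6983}$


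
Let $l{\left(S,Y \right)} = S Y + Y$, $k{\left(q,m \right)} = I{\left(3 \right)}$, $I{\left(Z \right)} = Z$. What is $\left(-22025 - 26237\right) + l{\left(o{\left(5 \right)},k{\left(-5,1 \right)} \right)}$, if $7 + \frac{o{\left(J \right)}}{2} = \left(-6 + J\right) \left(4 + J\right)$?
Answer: $-48355$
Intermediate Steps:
$k{\left(q,m \right)} = 3$
$o{\left(J \right)} = -14 + 2 \left(-6 + J\right) \left(4 + J\right)$
$l{\left(S,Y \right)} = Y + S Y$
$\left(-22025 - 26237\right) + l{\left(o{\left(5 \right)},k{\left(-5,1 \right)} \right)} = \left(-22025 - 26237\right) + 3 \left(1 - \left(82 - 50\right)\right) = -48262 + 3 \left(1 - 32\right) = -48262 + 3 \left(-31\right) = -48262 - 93 = -48355$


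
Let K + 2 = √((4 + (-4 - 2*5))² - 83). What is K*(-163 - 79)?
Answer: 484 - 242*√17 ≈ -513.79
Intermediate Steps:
K = -2 + √17 (K = -2 + √((4 + (-4 - 2*5))² - 83) = -2 + √((4 + (-4 - 10))² - 83) = -2 + √((4 - 14)² - 83) = -2 + √((-10)² - 83) = -2 + √(100 - 83) = -2 + √17 ≈ 2.1231)
K*(-163 - 79) = (-2 + √17)*(-163 - 79) = (-2 + √17)*(-242) = 484 - 242*√17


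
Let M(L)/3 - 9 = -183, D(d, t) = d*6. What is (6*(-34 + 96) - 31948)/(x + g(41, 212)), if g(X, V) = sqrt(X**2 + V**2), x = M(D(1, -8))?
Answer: 16482672/225859 + 157880*sqrt(1865)/225859 ≈ 103.17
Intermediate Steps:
D(d, t) = 6*d
M(L) = -522 (M(L) = 27 + 3*(-183) = 27 - 549 = -522)
x = -522
g(X, V) = sqrt(V**2 + X**2)
(6*(-34 + 96) - 31948)/(x + g(41, 212)) = (6*(-34 + 96) - 31948)/(-522 + sqrt(212**2 + 41**2)) = (6*62 - 31948)/(-522 + sqrt(44944 + 1681)) = (372 - 31948)/(-522 + sqrt(46625)) = -31576/(-522 + 5*sqrt(1865))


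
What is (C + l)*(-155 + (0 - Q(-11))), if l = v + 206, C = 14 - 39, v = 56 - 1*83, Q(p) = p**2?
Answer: -42504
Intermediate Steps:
v = -27 (v = 56 - 83 = -27)
C = -25
l = 179 (l = -27 + 206 = 179)
(C + l)*(-155 + (0 - Q(-11))) = (-25 + 179)*(-155 + (0 - 1*(-11)**2)) = 154*(-155 + (0 - 1*121)) = 154*(-155 + (0 - 121)) = 154*(-155 - 121) = 154*(-276) = -42504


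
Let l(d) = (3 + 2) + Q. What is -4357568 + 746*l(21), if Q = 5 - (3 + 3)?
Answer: -4354584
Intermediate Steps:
Q = -1 (Q = 5 - 1*6 = 5 - 6 = -1)
l(d) = 4 (l(d) = (3 + 2) - 1 = 5 - 1 = 4)
-4357568 + 746*l(21) = -4357568 + 746*4 = -4357568 + 2984 = -4354584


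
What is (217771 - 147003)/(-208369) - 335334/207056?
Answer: -42263074627/21572025832 ≈ -1.9592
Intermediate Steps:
(217771 - 147003)/(-208369) - 335334/207056 = 70768*(-1/208369) - 335334*1/207056 = -70768/208369 - 167667/103528 = -42263074627/21572025832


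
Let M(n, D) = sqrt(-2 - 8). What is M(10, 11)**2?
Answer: -10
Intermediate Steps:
M(n, D) = I*sqrt(10) (M(n, D) = sqrt(-10) = I*sqrt(10))
M(10, 11)**2 = (I*sqrt(10))**2 = -10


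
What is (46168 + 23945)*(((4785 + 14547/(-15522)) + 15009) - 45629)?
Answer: -720951155439/398 ≈ -1.8114e+9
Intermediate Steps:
(46168 + 23945)*(((4785 + 14547/(-15522)) + 15009) - 45629) = 70113*(((4785 + 14547*(-1/15522)) + 15009) - 45629) = 70113*(((4785 - 373/398) + 15009) - 45629) = 70113*((1904057/398 + 15009) - 45629) = 70113*(7877639/398 - 45629) = 70113*(-10282703/398) = -720951155439/398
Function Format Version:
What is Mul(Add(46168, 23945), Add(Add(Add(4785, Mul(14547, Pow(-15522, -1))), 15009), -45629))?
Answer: Rational(-720951155439, 398) ≈ -1.8114e+9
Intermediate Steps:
Mul(Add(46168, 23945), Add(Add(Add(4785, Mul(14547, Pow(-15522, -1))), 15009), -45629)) = Mul(70113, Add(Add(Add(4785, Mul(14547, Rational(-1, 15522))), 15009), -45629)) = Mul(70113, Add(Add(Add(4785, Rational(-373, 398)), 15009), -45629)) = Mul(70113, Add(Add(Rational(1904057, 398), 15009), -45629)) = Mul(70113, Add(Rational(7877639, 398), -45629)) = Mul(70113, Rational(-10282703, 398)) = Rational(-720951155439, 398)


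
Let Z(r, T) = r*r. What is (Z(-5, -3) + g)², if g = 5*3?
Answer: 1600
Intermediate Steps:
Z(r, T) = r²
g = 15
(Z(-5, -3) + g)² = ((-5)² + 15)² = (25 + 15)² = 40² = 1600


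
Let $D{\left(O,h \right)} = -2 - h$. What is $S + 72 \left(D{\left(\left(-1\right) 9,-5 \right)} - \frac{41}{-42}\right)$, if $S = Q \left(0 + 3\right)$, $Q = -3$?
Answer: $\frac{1941}{7} \approx 277.29$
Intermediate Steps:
$S = -9$ ($S = - 3 \left(0 + 3\right) = \left(-3\right) 3 = -9$)
$S + 72 \left(D{\left(\left(-1\right) 9,-5 \right)} - \frac{41}{-42}\right) = -9 + 72 \left(\left(-2 - -5\right) - \frac{41}{-42}\right) = -9 + 72 \left(\left(-2 + 5\right) - 41 \left(- \frac{1}{42}\right)\right) = -9 + 72 \left(3 - - \frac{41}{42}\right) = -9 + 72 \left(3 + \frac{41}{42}\right) = -9 + 72 \cdot \frac{167}{42} = -9 + \frac{2004}{7} = \frac{1941}{7}$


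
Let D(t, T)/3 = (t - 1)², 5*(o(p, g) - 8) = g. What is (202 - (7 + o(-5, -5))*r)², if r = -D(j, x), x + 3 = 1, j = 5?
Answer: 763876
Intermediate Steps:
x = -2 (x = -3 + 1 = -2)
o(p, g) = 8 + g/5
D(t, T) = 3*(-1 + t)² (D(t, T) = 3*(t - 1)² = 3*(-1 + t)²)
r = -48 (r = -3*(-1 + 5)² = -3*4² = -3*16 = -1*48 = -48)
(202 - (7 + o(-5, -5))*r)² = (202 - (7 + (8 + (⅕)*(-5)))*(-48))² = (202 - (7 + (8 - 1))*(-48))² = (202 - (7 + 7)*(-48))² = (202 - 14*(-48))² = (202 - 1*(-672))² = (202 + 672)² = 874² = 763876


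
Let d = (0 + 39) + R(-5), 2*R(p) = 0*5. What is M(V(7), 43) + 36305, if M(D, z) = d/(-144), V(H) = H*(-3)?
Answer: 1742627/48 ≈ 36305.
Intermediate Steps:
V(H) = -3*H
R(p) = 0 (R(p) = (0*5)/2 = (1/2)*0 = 0)
d = 39 (d = (0 + 39) + 0 = 39 + 0 = 39)
M(D, z) = -13/48 (M(D, z) = 39/(-144) = 39*(-1/144) = -13/48)
M(V(7), 43) + 36305 = -13/48 + 36305 = 1742627/48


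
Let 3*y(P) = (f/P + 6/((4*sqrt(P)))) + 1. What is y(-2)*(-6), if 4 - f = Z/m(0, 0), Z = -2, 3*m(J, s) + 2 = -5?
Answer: 8/7 + 3*I*sqrt(2)/2 ≈ 1.1429 + 2.1213*I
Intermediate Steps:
m(J, s) = -7/3 (m(J, s) = -2/3 + (1/3)*(-5) = -2/3 - 5/3 = -7/3)
f = 22/7 (f = 4 - (-2)/(-7/3) = 4 - (-2)*(-3)/7 = 4 - 1*6/7 = 4 - 6/7 = 22/7 ≈ 3.1429)
y(P) = 1/3 + 1/(2*sqrt(P)) + 22/(21*P) (y(P) = ((22/(7*P) + 6/((4*sqrt(P)))) + 1)/3 = ((22/(7*P) + 6*(1/(4*sqrt(P)))) + 1)/3 = ((22/(7*P) + 3/(2*sqrt(P))) + 1)/3 = ((3/(2*sqrt(P)) + 22/(7*P)) + 1)/3 = (1 + 3/(2*sqrt(P)) + 22/(7*P))/3 = 1/3 + 1/(2*sqrt(P)) + 22/(21*P))
y(-2)*(-6) = (1/3 + 1/(2*sqrt(-2)) + (22/21)/(-2))*(-6) = (1/3 + (-I*sqrt(2)/2)/2 + (22/21)*(-1/2))*(-6) = (1/3 - I*sqrt(2)/4 - 11/21)*(-6) = (-4/21 - I*sqrt(2)/4)*(-6) = 8/7 + 3*I*sqrt(2)/2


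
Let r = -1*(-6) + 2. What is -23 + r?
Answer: -15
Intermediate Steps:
r = 8 (r = 6 + 2 = 8)
-23 + r = -23 + 8 = -15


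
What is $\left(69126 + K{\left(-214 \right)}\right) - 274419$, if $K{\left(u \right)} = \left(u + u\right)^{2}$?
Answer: $-22109$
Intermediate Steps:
$K{\left(u \right)} = 4 u^{2}$ ($K{\left(u \right)} = \left(2 u\right)^{2} = 4 u^{2}$)
$\left(69126 + K{\left(-214 \right)}\right) - 274419 = \left(69126 + 4 \left(-214\right)^{2}\right) - 274419 = \left(69126 + 4 \cdot 45796\right) - 274419 = \left(69126 + 183184\right) - 274419 = 252310 - 274419 = -22109$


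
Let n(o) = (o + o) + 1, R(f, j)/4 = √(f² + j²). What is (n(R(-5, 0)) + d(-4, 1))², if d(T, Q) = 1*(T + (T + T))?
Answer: 841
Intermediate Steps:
R(f, j) = 4*√(f² + j²)
d(T, Q) = 3*T (d(T, Q) = 1*(T + 2*T) = 1*(3*T) = 3*T)
n(o) = 1 + 2*o (n(o) = 2*o + 1 = 1 + 2*o)
(n(R(-5, 0)) + d(-4, 1))² = ((1 + 2*(4*√((-5)² + 0²))) + 3*(-4))² = ((1 + 2*(4*√(25 + 0))) - 12)² = ((1 + 2*(4*√25)) - 12)² = ((1 + 2*(4*5)) - 12)² = ((1 + 2*20) - 12)² = ((1 + 40) - 12)² = (41 - 12)² = 29² = 841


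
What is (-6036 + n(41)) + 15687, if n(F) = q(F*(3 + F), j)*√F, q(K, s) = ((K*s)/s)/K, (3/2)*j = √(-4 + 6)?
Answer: 9651 + √41 ≈ 9657.4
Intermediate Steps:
j = 2*√2/3 (j = 2*√(-4 + 6)/3 = 2*√2/3 ≈ 0.94281)
q(K, s) = 1 (q(K, s) = K/K = 1)
n(F) = √F (n(F) = 1*√F = √F)
(-6036 + n(41)) + 15687 = (-6036 + √41) + 15687 = 9651 + √41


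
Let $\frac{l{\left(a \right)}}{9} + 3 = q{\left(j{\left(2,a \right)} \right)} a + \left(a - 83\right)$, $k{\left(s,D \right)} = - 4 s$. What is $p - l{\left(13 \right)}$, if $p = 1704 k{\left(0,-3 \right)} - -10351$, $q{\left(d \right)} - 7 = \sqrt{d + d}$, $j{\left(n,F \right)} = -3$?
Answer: $10189 - 117 i \sqrt{6} \approx 10189.0 - 286.59 i$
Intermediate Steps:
$q{\left(d \right)} = 7 + \sqrt{2} \sqrt{d}$ ($q{\left(d \right)} = 7 + \sqrt{d + d} = 7 + \sqrt{2 d} = 7 + \sqrt{2} \sqrt{d}$)
$p = 10351$ ($p = 1704 \left(\left(-4\right) 0\right) - -10351 = 1704 \cdot 0 + 10351 = 0 + 10351 = 10351$)
$l{\left(a \right)} = -774 + 9 a + 9 a \left(7 + i \sqrt{6}\right)$ ($l{\left(a \right)} = -27 + 9 \left(\left(7 + \sqrt{2} \sqrt{-3}\right) a + \left(a - 83\right)\right) = -27 + 9 \left(\left(7 + \sqrt{2} i \sqrt{3}\right) a + \left(-83 + a\right)\right) = -27 + 9 \left(\left(7 + i \sqrt{6}\right) a + \left(-83 + a\right)\right) = -27 + 9 \left(a \left(7 + i \sqrt{6}\right) + \left(-83 + a\right)\right) = -27 + 9 \left(-83 + a + a \left(7 + i \sqrt{6}\right)\right) = -27 + \left(-747 + 9 a + 9 a \left(7 + i \sqrt{6}\right)\right) = -774 + 9 a + 9 a \left(7 + i \sqrt{6}\right)$)
$p - l{\left(13 \right)} = 10351 - \left(-774 + 9 \cdot 13 + 9 \cdot 13 \left(7 + i \sqrt{6}\right)\right) = 10351 - \left(-774 + 117 + \left(819 + 117 i \sqrt{6}\right)\right) = 10351 - \left(162 + 117 i \sqrt{6}\right) = 10189 - 117 i \sqrt{6}$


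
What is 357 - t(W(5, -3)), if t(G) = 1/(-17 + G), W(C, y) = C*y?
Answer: 11425/32 ≈ 357.03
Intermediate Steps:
357 - t(W(5, -3)) = 357 - 1/(-17 + 5*(-3)) = 357 - 1/(-17 - 15) = 357 - 1/(-32) = 357 - 1*(-1/32) = 357 + 1/32 = 11425/32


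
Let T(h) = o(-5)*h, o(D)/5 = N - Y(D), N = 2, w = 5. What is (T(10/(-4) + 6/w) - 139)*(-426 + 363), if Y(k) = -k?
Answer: 15057/2 ≈ 7528.5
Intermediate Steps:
o(D) = 10 + 5*D (o(D) = 5*(2 - (-1)*D) = 5*(2 + D) = 10 + 5*D)
T(h) = -15*h (T(h) = (10 + 5*(-5))*h = (10 - 25)*h = -15*h)
(T(10/(-4) + 6/w) - 139)*(-426 + 363) = (-15*(10/(-4) + 6/5) - 139)*(-426 + 363) = (-15*(10*(-¼) + 6*(⅕)) - 139)*(-63) = (-15*(-5/2 + 6/5) - 139)*(-63) = (-15*(-13/10) - 139)*(-63) = (39/2 - 139)*(-63) = -239/2*(-63) = 15057/2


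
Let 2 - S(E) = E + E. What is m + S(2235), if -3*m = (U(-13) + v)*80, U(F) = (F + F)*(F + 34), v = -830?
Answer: 96676/3 ≈ 32225.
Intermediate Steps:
U(F) = 2*F*(34 + F) (U(F) = (2*F)*(34 + F) = 2*F*(34 + F))
S(E) = 2 - 2*E (S(E) = 2 - (E + E) = 2 - 2*E)
m = 110080/3 (m = -(2*(-13)*(34 - 13) - 830)*80/3 = -(2*(-13)*21 - 830)*80/3 = -(-546 - 830)*80/3 = -(-1376)*80/3 = -1/3*(-110080) = 110080/3 ≈ 36693.)
m + S(2235) = 110080/3 + (2 - 2*2235) = 110080/3 + (2 - 4470) = 110080/3 - 4468 = 96676/3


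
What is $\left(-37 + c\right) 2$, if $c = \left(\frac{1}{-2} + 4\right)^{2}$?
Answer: $- \frac{99}{2} \approx -49.5$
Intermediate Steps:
$c = \frac{49}{4}$ ($c = \left(- \frac{1}{2} + 4\right)^{2} = \left(\frac{7}{2}\right)^{2} = \frac{49}{4} \approx 12.25$)
$\left(-37 + c\right) 2 = \left(-37 + \frac{49}{4}\right) 2 = \left(- \frac{99}{4}\right) 2 = - \frac{99}{2}$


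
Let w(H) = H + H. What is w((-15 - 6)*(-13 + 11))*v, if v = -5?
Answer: -420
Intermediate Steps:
w(H) = 2*H
w((-15 - 6)*(-13 + 11))*v = (2*((-15 - 6)*(-13 + 11)))*(-5) = (2*(-21*(-2)))*(-5) = (2*42)*(-5) = 84*(-5) = -420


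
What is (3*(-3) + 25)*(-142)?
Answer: -2272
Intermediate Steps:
(3*(-3) + 25)*(-142) = (-9 + 25)*(-142) = 16*(-142) = -2272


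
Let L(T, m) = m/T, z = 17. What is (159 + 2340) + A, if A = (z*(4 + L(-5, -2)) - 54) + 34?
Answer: 12769/5 ≈ 2553.8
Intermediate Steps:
A = 274/5 (A = (17*(4 - 2/(-5)) - 54) + 34 = (17*(4 - 2*(-⅕)) - 54) + 34 = (17*(4 + ⅖) - 54) + 34 = (17*(22/5) - 54) + 34 = (374/5 - 54) + 34 = 104/5 + 34 = 274/5 ≈ 54.800)
(159 + 2340) + A = (159 + 2340) + 274/5 = 2499 + 274/5 = 12769/5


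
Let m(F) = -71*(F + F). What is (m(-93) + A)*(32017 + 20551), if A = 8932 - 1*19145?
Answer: 157336024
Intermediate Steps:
m(F) = -142*F
A = -10213 (A = 8932 - 19145 = -10213)
(m(-93) + A)*(32017 + 20551) = (-142*(-93) - 10213)*(32017 + 20551) = (13206 - 10213)*52568 = 2993*52568 = 157336024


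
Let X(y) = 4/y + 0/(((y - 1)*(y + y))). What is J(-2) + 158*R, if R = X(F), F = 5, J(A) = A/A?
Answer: 637/5 ≈ 127.40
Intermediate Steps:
J(A) = 1
X(y) = 4/y (X(y) = 4/y + 0/(((-1 + y)*(2*y))) = 4/y + 0/((2*y*(-1 + y))) = 4/y + 0*(1/(2*y*(-1 + y))) = 4/y + 0 = 4/y)
R = ⅘ (R = 4/5 = 4*(⅕) = ⅘ ≈ 0.80000)
J(-2) + 158*R = 1 + 158*(⅘) = 1 + 632/5 = 637/5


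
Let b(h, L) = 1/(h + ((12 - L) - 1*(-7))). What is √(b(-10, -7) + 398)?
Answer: √6369/4 ≈ 19.952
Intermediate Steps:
b(h, L) = 1/(19 + h - L) (b(h, L) = 1/(h + ((12 - L) + 7)) = 1/(h + (19 - L)) = 1/(19 + h - L))
√(b(-10, -7) + 398) = √(1/(19 - 10 - 1*(-7)) + 398) = √(1/(19 - 10 + 7) + 398) = √(1/16 + 398) = √(6369/16) = √6369/4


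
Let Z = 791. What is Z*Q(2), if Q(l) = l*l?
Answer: 3164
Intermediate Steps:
Q(l) = l**2
Z*Q(2) = 791*2**2 = 791*4 = 3164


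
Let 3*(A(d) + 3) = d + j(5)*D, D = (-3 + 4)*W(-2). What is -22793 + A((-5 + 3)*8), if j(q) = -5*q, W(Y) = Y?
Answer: -68354/3 ≈ -22785.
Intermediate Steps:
D = -2 (D = (-3 + 4)*(-2) = 1*(-2) = -2)
A(d) = 41/3 + d/3 (A(d) = -3 + (d - 5*5*(-2))/3 = -3 + (d - 25*(-2))/3 = -3 + (d + 50)/3 = -3 + (50 + d)/3 = -3 + (50/3 + d/3) = 41/3 + d/3)
-22793 + A((-5 + 3)*8) = -22793 + (41/3 + ((-5 + 3)*8)/3) = -22793 + (41/3 + (-2*8)/3) = -22793 + (41/3 + (⅓)*(-16)) = -22793 + (41/3 - 16/3) = -22793 + 25/3 = -68354/3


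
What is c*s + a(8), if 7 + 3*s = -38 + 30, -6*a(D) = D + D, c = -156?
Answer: 2332/3 ≈ 777.33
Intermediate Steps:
a(D) = -D/3 (a(D) = -(D + D)/6 = -D/3)
s = -5 (s = -7/3 + (-38 + 30)/3 = -7/3 + (⅓)*(-8) = -7/3 - 8/3 = -5)
c*s + a(8) = -156*(-5) - ⅓*8 = 780 - 8/3 = 2332/3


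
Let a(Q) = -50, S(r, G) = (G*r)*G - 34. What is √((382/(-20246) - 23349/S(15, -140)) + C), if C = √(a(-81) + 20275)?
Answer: √(-23860496769674 + 1213712848596020*√809)/15580198 ≈ 11.921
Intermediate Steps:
S(r, G) = -34 + r*G² (S(r, G) = r*G² - 34 = -34 + r*G²)
C = 5*√809 (C = √(-50 + 20275) = √20225 = 5*√809 ≈ 142.21)
√((382/(-20246) - 23349/S(15, -140)) + C) = √((382/(-20246) - 23349/(-34 + 15*(-140)²)) + 5*√809) = √((382*(-1/20246) - 23349/(-34 + 15*19600)) + 5*√809) = √((-1/53 - 23349/(-34 + 294000)) + 5*√809) = √((-1/53 - 23349/293966) + 5*√809) = √(-1531463/15580198 + 5*√809)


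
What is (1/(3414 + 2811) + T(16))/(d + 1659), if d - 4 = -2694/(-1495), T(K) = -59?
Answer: -109814926/3098654355 ≈ -0.035440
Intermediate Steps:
d = 8674/1495 (d = 4 - 2694/(-1495) = 4 - 2694*(-1/1495) = 4 + 2694/1495 = 8674/1495 ≈ 5.8020)
(1/(3414 + 2811) + T(16))/(d + 1659) = (1/(3414 + 2811) - 59)/(8674/1495 + 1659) = (1/6225 - 59)/(2488879/1495) = (1/6225 - 59)*(1495/2488879) = -367274/6225*1495/2488879 = -109814926/3098654355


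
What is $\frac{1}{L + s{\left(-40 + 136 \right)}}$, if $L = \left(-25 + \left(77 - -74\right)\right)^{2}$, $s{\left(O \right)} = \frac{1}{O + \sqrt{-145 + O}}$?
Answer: $\frac{147091236}{2335221986833} + \frac{7 i}{2335221986833} \approx 6.2988 \cdot 10^{-5} + 2.9976 \cdot 10^{-12} i$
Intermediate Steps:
$L = 15876$ ($L = \left(-25 + \left(77 + 74\right)\right)^{2} = \left(-25 + 151\right)^{2} = 126^{2} = 15876$)
$\frac{1}{L + s{\left(-40 + 136 \right)}} = \frac{1}{15876 + \frac{1}{\left(-40 + 136\right) + \sqrt{-145 + \left(-40 + 136\right)}}} = \frac{1}{15876 + \frac{1}{96 + \sqrt{-145 + 96}}} = \frac{1}{15876 + \frac{1}{96 + \sqrt{-49}}} = \frac{1}{15876 + \frac{1}{96 + 7 i}} = \frac{1}{15876 + \frac{96 - 7 i}{9265}}$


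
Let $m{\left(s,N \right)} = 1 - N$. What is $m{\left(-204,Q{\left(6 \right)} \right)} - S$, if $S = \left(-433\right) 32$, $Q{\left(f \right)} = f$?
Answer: $13851$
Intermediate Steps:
$S = -13856$
$m{\left(-204,Q{\left(6 \right)} \right)} - S = \left(1 - 6\right) - -13856 = \left(1 - 6\right) + 13856 = -5 + 13856 = 13851$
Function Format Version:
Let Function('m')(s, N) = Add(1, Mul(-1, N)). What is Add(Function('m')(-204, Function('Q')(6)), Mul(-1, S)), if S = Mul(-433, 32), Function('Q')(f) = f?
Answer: 13851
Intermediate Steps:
S = -13856
Add(Function('m')(-204, Function('Q')(6)), Mul(-1, S)) = Add(Add(1, Mul(-1, 6)), Mul(-1, -13856)) = Add(Add(1, -6), 13856) = Add(-5, 13856) = 13851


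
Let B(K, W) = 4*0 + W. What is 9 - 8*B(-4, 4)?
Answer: -23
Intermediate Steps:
B(K, W) = W (B(K, W) = 0 + W = W)
9 - 8*B(-4, 4) = 9 - 8*4 = 9 - 32 = -23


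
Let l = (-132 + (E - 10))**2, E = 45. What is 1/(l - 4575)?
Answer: 1/4834 ≈ 0.00020687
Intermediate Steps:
l = 9409 (l = (-132 + (45 - 10))**2 = (-132 + 35)**2 = (-97)**2 = 9409)
1/(l - 4575) = 1/(9409 - 4575) = 1/4834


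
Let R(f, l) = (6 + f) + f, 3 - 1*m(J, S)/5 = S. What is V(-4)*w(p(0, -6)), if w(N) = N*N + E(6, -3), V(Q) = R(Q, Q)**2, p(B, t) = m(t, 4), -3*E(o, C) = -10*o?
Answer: 180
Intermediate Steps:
m(J, S) = 15 - 5*S
R(f, l) = 6 + 2*f
E(o, C) = 10*o/3 (E(o, C) = -(-10)*o/3 = 10*o/3)
p(B, t) = -5 (p(B, t) = 15 - 5*4 = 15 - 20 = -5)
V(Q) = (6 + 2*Q)**2
w(N) = 20 + N**2 (w(N) = N*N + (10/3)*6 = N**2 + 20 = 20 + N**2)
V(-4)*w(p(0, -6)) = (4*(3 - 4)**2)*(20 + (-5)**2) = (4*(-1)**2)*(20 + 25) = (4*1)*45 = 4*45 = 180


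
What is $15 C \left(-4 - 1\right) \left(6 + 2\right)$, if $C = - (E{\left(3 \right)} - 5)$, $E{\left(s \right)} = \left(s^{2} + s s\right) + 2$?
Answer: $9000$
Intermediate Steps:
$E{\left(s \right)} = 2 + 2 s^{2}$ ($E{\left(s \right)} = \left(s^{2} + s^{2}\right) + 2 = 2 s^{2} + 2 = 2 + 2 s^{2}$)
$C = -15$ ($C = - (\left(2 + 2 \cdot 3^{2}\right) - 5) = - (\left(2 + 2 \cdot 9\right) - 5) = - (\left(2 + 18\right) - 5) = - (20 - 5) = \left(-1\right) 15 = -15$)
$15 C \left(-4 - 1\right) \left(6 + 2\right) = 15 \left(- 15 \left(-4 - 1\right) \left(6 + 2\right)\right) = 15 \left(- 15 \left(\left(-5\right) 8\right)\right) = 15 \left(\left(-15\right) \left(-40\right)\right) = 15 \cdot 600 = 9000$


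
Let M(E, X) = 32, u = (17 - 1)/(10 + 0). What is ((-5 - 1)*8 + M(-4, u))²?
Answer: 256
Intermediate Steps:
u = 8/5 (u = 16/10 = 16*(⅒) = 8/5 ≈ 1.6000)
((-5 - 1)*8 + M(-4, u))² = ((-5 - 1)*8 + 32)² = (-6*8 + 32)² = (-48 + 32)² = (-16)² = 256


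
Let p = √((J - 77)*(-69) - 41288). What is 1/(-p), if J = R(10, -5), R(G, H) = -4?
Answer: I*√35699/35699 ≈ 0.0052926*I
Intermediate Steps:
J = -4
p = I*√35699 (p = √((-4 - 77)*(-69) - 41288) = √(-81*(-69) - 41288) = √(5589 - 41288) = √(-35699) = I*√35699 ≈ 188.94*I)
1/(-p) = 1/(-I*√35699) = I*√35699/35699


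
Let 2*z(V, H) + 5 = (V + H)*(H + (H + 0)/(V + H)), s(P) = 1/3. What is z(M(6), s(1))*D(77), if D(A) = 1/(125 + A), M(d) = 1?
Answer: -19/1818 ≈ -0.010451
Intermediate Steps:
s(P) = ⅓ (s(P) = 1*(⅓) = ⅓)
z(V, H) = -5/2 + (H + V)*(H + H/(H + V))/2 (z(V, H) = -5/2 + ((V + H)*(H + (H + 0)/(V + H)))/2 = -5/2 + ((H + V)*(H + H/(H + V)))/2 = -5/2 + (H + V)*(H + H/(H + V))/2)
z(M(6), s(1))*D(77) = (-5/2 + (½)*(⅓) + (⅓)²/2 + (½)*(⅓)*1)/(125 + 77) = (-5/2 + ⅙ + (½)*(⅑) + ⅙)/202 = (-5/2 + ⅙ + 1/18 + ⅙)*(1/202) = -19/9*1/202 = -19/1818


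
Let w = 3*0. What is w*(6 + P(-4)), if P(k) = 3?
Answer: 0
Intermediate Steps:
w = 0
w*(6 + P(-4)) = 0*(6 + 3) = 0*9 = 0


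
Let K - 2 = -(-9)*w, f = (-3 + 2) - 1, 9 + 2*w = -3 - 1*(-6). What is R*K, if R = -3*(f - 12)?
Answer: -1050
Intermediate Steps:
w = -3 (w = -9/2 + (-3 - 1*(-6))/2 = -9/2 + (-3 + 6)/2 = -9/2 + (1/2)*3 = -9/2 + 3/2 = -3)
f = -2 (f = -1 - 1 = -2)
K = -25 (K = 2 - (-9)*(-3) = 2 - 1*27 = 2 - 27 = -25)
R = 42 (R = -3*(-2 - 12) = -3*(-14) = 42)
R*K = 42*(-25) = -1050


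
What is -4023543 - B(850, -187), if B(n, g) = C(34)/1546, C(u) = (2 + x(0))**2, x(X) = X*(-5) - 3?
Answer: -6220397479/1546 ≈ -4.0235e+6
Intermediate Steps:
x(X) = -3 - 5*X (x(X) = -5*X - 3 = -3 - 5*X)
C(u) = 1 (C(u) = (2 + (-3 - 5*0))**2 = (2 + (-3 + 0))**2 = (2 - 3)**2 = (-1)**2 = 1)
B(n, g) = 1/1546
-4023543 - B(850, -187) = -4023543 - 1*1/1546 = -4023543 - 1/1546 = -6220397479/1546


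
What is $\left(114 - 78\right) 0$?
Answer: $0$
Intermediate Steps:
$\left(114 - 78\right) 0 = 36 \cdot 0 = 0$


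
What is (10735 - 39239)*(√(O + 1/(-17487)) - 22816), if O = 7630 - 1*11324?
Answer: 650347264 - 541576*I*√347678477/5829 ≈ 6.5035e+8 - 1.7324e+6*I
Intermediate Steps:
O = -3694 (O = 7630 - 11324 = -3694)
(10735 - 39239)*(√(O + 1/(-17487)) - 22816) = (10735 - 39239)*(√(-3694 + 1/(-17487)) - 22816) = -28504*(√(-3694 - 1/17487) - 22816) = -28504*(√(-64596979/17487) - 22816) = -28504*(19*I*√347678477/5829 - 22816) = -28504*(-22816 + 19*I*√347678477/5829) = 650347264 - 541576*I*√347678477/5829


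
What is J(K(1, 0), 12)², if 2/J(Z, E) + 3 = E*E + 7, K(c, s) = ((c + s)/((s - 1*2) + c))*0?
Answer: 1/5476 ≈ 0.00018262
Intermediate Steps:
K(c, s) = 0 (K(c, s) = ((c + s)/((s - 2) + c))*0 = ((c + s)/((-2 + s) + c))*0 = ((c + s)/(-2 + c + s))*0 = 0)
J(Z, E) = 2/(4 + E²) (J(Z, E) = 2/(-3 + (E*E + 7)) = 2/(-3 + (E² + 7)) = 2/(-3 + (7 + E²)) = 2/(4 + E²))
J(K(1, 0), 12)² = (2/(4 + 12²))² = (2/(4 + 144))² = (2/148)² = (2*(1/148))² = (1/74)² = 1/5476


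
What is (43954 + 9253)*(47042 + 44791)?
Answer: 4886158431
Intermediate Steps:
(43954 + 9253)*(47042 + 44791) = 53207*91833 = 4886158431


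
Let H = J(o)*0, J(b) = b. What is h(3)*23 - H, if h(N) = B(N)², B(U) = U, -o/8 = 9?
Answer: 207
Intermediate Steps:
o = -72 (o = -8*9 = -72)
h(N) = N²
H = 0 (H = -72*0 = 0)
h(3)*23 - H = 3²*23 - 1*0 = 9*23 + 0 = 207 + 0 = 207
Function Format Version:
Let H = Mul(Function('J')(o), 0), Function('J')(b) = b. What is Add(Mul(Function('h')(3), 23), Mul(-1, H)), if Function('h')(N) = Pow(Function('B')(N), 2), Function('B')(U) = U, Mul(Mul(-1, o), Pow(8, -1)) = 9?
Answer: 207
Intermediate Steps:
o = -72 (o = Mul(-8, 9) = -72)
Function('h')(N) = Pow(N, 2)
H = 0 (H = Mul(-72, 0) = 0)
Add(Mul(Function('h')(3), 23), Mul(-1, H)) = Add(Mul(Pow(3, 2), 23), Mul(-1, 0)) = Add(Mul(9, 23), 0) = Add(207, 0) = 207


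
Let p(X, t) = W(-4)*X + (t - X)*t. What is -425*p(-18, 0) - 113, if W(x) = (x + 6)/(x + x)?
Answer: -4051/2 ≈ -2025.5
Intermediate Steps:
W(x) = (6 + x)/(2*x) (W(x) = (6 + x)/((2*x)) = (6 + x)*(1/(2*x)) = (6 + x)/(2*x))
p(X, t) = -X/4 + t*(t - X) (p(X, t) = ((1/2)*(6 - 4)/(-4))*X + (t - X)*t = ((1/2)*(-1/4)*2)*X + t*(t - X) = -X/4 + t*(t - X))
-425*p(-18, 0) - 113 = -425*(0**2 - 1/4*(-18) - 1*(-18)*0) - 113 = -425*(0 + 9/2 + 0) - 113 = -425*9/2 - 113 = -3825/2 - 113 = -4051/2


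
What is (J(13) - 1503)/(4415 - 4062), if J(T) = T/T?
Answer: -1502/353 ≈ -4.2550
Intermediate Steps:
J(T) = 1
(J(13) - 1503)/(4415 - 4062) = (1 - 1503)/(4415 - 4062) = -1502/353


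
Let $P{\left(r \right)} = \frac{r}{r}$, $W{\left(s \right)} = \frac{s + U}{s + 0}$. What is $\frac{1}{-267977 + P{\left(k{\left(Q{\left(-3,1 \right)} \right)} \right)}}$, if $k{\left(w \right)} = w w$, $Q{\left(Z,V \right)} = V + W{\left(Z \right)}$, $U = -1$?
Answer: $- \frac{1}{267976} \approx -3.7317 \cdot 10^{-6}$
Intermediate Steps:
$W{\left(s \right)} = \frac{-1 + s}{s}$ ($W{\left(s \right)} = \frac{s - 1}{s + 0} = \frac{-1 + s}{s}$)
$Q{\left(Z,V \right)} = V + \frac{-1 + Z}{Z}$
$k{\left(w \right)} = w^{2}$
$P{\left(r \right)} = 1$
$\frac{1}{-267977 + P{\left(k{\left(Q{\left(-3,1 \right)} \right)} \right)}} = \frac{1}{-267977 + 1} = \frac{1}{-267976} = - \frac{1}{267976}$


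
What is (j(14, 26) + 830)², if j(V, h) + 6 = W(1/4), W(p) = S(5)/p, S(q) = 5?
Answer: 712336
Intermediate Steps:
W(p) = 5/p
j(V, h) = 14 (j(V, h) = -6 + 5/(1/4) = -6 + 5/(¼) = -6 + 5*4 = -6 + 20 = 14)
(j(14, 26) + 830)² = (14 + 830)² = 844² = 712336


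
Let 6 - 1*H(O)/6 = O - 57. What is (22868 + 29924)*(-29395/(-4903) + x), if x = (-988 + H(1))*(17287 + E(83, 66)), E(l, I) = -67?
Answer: -2745640184382680/4903 ≈ -5.5999e+11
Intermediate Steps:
H(O) = 378 - 6*O (H(O) = 36 - 6*(O - 57) = 36 - 6*(-57 + O) = 36 + (342 - 6*O) = 378 - 6*O)
x = -10607520 (x = (-988 + (378 - 6*1))*(17287 - 67) = (-988 + (378 - 6))*17220 = (-988 + 372)*17220 = -616*17220 = -10607520)
(22868 + 29924)*(-29395/(-4903) + x) = (22868 + 29924)*(-29395/(-4903) - 10607520) = 52792*(-29395*(-1/4903) - 10607520) = 52792*(29395/4903 - 10607520) = 52792*(-52008641165/4903) = -2745640184382680/4903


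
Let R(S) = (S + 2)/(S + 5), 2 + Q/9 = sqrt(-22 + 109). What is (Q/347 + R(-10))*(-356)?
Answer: -956216/1735 - 3204*sqrt(87)/347 ≈ -637.26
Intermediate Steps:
Q = -18 + 9*sqrt(87) (Q = -18 + 9*sqrt(-22 + 109) = -18 + 9*sqrt(87) ≈ 65.946)
R(S) = (2 + S)/(5 + S)
(Q/347 + R(-10))*(-356) = ((-18 + 9*sqrt(87))/347 + (2 - 10)/(5 - 10))*(-356) = ((-18 + 9*sqrt(87))*(1/347) - 8/(-5))*(-356) = ((-18/347 + 9*sqrt(87)/347) - 1/5*(-8))*(-356) = ((-18/347 + 9*sqrt(87)/347) + 8/5)*(-356) = (2686/1735 + 9*sqrt(87)/347)*(-356) = -956216/1735 - 3204*sqrt(87)/347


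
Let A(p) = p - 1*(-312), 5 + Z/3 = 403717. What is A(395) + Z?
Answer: 1211843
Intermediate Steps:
Z = 1211136 (Z = -15 + 3*403717 = -15 + 1211151 = 1211136)
A(p) = 312 + p (A(p) = p + 312 = 312 + p)
A(395) + Z = (312 + 395) + 1211136 = 707 + 1211136 = 1211843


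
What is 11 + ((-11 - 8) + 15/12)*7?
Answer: -453/4 ≈ -113.25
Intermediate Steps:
11 + ((-11 - 8) + 15/12)*7 = 11 + (-19 + 15*(1/12))*7 = 11 + (-19 + 5/4)*7 = 11 - 71/4*7 = 11 - 497/4 = -453/4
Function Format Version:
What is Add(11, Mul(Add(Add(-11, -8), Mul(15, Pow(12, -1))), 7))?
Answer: Rational(-453, 4) ≈ -113.25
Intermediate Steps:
Add(11, Mul(Add(Add(-11, -8), Mul(15, Pow(12, -1))), 7)) = Add(11, Mul(Add(-19, Mul(15, Rational(1, 12))), 7)) = Add(11, Mul(Add(-19, Rational(5, 4)), 7)) = Add(11, Mul(Rational(-71, 4), 7)) = Add(11, Rational(-497, 4)) = Rational(-453, 4)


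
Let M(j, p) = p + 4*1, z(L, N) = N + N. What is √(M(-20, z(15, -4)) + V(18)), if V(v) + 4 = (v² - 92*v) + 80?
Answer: 6*I*√35 ≈ 35.496*I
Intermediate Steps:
z(L, N) = 2*N
M(j, p) = 4 + p (M(j, p) = p + 4 = 4 + p)
V(v) = 76 + v² - 92*v (V(v) = -4 + ((v² - 92*v) + 80) = -4 + (80 + v² - 92*v) = 76 + v² - 92*v)
√(M(-20, z(15, -4)) + V(18)) = √((4 + 2*(-4)) + (76 + 18² - 92*18)) = √((4 - 8) + (76 + 324 - 1656)) = √(-4 - 1256) = √(-1260) = 6*I*√35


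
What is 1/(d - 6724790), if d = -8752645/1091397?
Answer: -1091397/7339424384275 ≈ -1.4870e-7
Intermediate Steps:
d = -8752645/1091397 (d = -8752645*1/1091397 = -8752645/1091397 ≈ -8.0197)
1/(d - 6724790) = 1/(-8752645/1091397 - 6724790) = 1/(-7339424384275/1091397) = -1091397/7339424384275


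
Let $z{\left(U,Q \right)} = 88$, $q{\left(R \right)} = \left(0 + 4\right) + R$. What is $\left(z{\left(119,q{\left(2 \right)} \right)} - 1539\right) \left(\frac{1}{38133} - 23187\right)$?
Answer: $\frac{1282959501370}{38133} \approx 3.3644 \cdot 10^{7}$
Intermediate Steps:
$q{\left(R \right)} = 4 + R$
$\left(z{\left(119,q{\left(2 \right)} \right)} - 1539\right) \left(\frac{1}{38133} - 23187\right) = \left(88 - 1539\right) \left(\frac{1}{38133} - 23187\right) = - 1451 \left(\frac{1}{38133} - 23187\right) = \left(-1451\right) \left(- \frac{884189870}{38133}\right) = \frac{1282959501370}{38133}$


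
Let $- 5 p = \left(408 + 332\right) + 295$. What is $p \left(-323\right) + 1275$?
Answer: $68136$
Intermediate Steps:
$p = -207$ ($p = - \frac{\left(408 + 332\right) + 295}{5} = - \frac{740 + 295}{5} = \left(- \frac{1}{5}\right) 1035 = -207$)
$p \left(-323\right) + 1275 = \left(-207\right) \left(-323\right) + 1275 = 66861 + 1275 = 68136$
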